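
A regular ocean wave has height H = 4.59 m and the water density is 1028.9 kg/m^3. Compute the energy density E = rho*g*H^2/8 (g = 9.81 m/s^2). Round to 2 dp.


E = (1/8) * rho * g * H^2
E = (1/8) * 1028.9 * 9.81 * 4.59^2
E = 0.125 * 1028.9 * 9.81 * 21.0681
E = 26581.38 J/m^2

26581.38


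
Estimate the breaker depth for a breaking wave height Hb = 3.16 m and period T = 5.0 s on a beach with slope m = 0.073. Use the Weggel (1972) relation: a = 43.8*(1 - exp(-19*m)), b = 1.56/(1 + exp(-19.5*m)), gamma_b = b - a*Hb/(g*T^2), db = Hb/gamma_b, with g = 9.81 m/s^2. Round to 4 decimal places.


a = 43.8 * (1 - exp(-19 * m))
exp(-19 * 0.073) = exp(-1.3870) = 0.249824
a = 43.8 * (1 - 0.249824) = 32.857724
b = 1.56 / (1 + exp(-19.5 * m))
exp(-19.5 * 0.073) = exp(-1.4235) = 0.240869
b = 1.56 / (1 + 0.240869) = 1.257183
Hb / (g * T^2) = 3.16 / (9.81 * 5.0^2) = 3.16 / 245.2500 = 0.01288481
gamma_b = b - a * Hb/(g*T^2) = 1.257183 - 32.857724 * 0.01288481 = 0.833817
db = Hb / gamma_b = 3.16 / 0.833817
db = 3.7898 m

3.7898


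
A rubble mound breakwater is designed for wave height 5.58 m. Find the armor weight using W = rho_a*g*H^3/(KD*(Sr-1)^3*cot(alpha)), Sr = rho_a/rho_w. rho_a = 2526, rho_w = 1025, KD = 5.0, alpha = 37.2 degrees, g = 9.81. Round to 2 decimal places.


Sr = rho_a / rho_w = 2526 / 1025 = 2.464390
(Sr - 1) = 1.464390
(Sr - 1)^3 = 3.140295
cot(37.2) = 1 / tan(37.2) = 1 / 0.759041 = 1.317451
Numerator = 2526 * 9.81 * 5.58^3 = 4305315.1798
Denominator = 5.0 * 3.140295 * 1.317451 = 20.685931
W = 4305315.1798 / 20.685931
W = 208127.70 N

208127.70


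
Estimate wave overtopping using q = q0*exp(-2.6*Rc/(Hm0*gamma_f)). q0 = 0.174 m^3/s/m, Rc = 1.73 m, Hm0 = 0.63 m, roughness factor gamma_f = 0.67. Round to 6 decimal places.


q = q0 * exp(-2.6 * Rc / (Hm0 * gamma_f))
Exponent = -2.6 * 1.73 / (0.63 * 0.67)
= -2.6 * 1.73 / 0.4221
= -10.656243
exp(-10.656243) = 0.000024
q = 0.174 * 0.000024
q = 0.000004 m^3/s/m

0.000004


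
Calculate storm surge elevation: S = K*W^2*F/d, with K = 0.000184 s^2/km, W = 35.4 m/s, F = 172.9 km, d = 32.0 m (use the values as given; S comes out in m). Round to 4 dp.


S = K * W^2 * F / d
W^2 = 35.4^2 = 1253.16
S = 0.000184 * 1253.16 * 172.9 / 32.0
Numerator = 0.000184 * 1253.16 * 172.9 = 39.867531
S = 39.867531 / 32.0 = 1.2459 m

1.2459


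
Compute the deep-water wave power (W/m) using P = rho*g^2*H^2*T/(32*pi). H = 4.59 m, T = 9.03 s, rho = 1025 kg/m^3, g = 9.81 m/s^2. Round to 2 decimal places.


P = rho * g^2 * H^2 * T / (32 * pi)
P = 1025 * 9.81^2 * 4.59^2 * 9.03 / (32 * pi)
P = 1025 * 96.2361 * 21.0681 * 9.03 / 100.53096
P = 186670.27 W/m

186670.27


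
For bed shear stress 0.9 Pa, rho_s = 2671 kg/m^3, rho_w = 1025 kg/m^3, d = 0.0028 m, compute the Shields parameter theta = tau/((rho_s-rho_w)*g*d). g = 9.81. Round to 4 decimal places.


theta = tau / ((rho_s - rho_w) * g * d)
rho_s - rho_w = 2671 - 1025 = 1646
Denominator = 1646 * 9.81 * 0.0028 = 45.212328
theta = 0.9 / 45.212328
theta = 0.0199

0.0199


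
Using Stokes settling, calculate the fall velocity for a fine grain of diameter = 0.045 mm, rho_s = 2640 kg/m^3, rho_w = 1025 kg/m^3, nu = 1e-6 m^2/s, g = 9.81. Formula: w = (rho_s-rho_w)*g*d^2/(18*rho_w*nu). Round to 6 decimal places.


w = (rho_s - rho_w) * g * d^2 / (18 * rho_w * nu)
d = 0.045 mm = 0.000045 m
rho_s - rho_w = 2640 - 1025 = 1615
Numerator = 1615 * 9.81 * (0.000045)^2 = 0.000032082379
Denominator = 18 * 1025 * 1e-6 = 0.018450
w = 0.001739 m/s

0.001739


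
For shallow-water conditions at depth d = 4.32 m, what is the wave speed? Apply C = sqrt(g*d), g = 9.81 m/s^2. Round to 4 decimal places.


Using the shallow-water approximation:
C = sqrt(g * d) = sqrt(9.81 * 4.32)
C = sqrt(42.3792)
C = 6.5099 m/s

6.5099


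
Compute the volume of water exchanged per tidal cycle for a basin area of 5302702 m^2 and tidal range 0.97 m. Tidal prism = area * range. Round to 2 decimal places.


Tidal prism = Area * Tidal range
P = 5302702 * 0.97
P = 5143620.94 m^3

5143620.94


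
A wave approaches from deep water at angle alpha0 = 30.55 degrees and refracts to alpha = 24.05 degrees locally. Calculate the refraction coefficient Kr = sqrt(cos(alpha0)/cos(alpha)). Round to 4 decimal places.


Kr = sqrt(cos(alpha0) / cos(alpha))
cos(30.55) = 0.861186
cos(24.05) = 0.913190
Kr = sqrt(0.861186 / 0.913190)
Kr = sqrt(0.943052)
Kr = 0.9711

0.9711


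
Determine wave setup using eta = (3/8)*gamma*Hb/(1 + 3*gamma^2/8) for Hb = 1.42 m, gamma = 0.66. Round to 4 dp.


eta = (3/8) * gamma * Hb / (1 + 3*gamma^2/8)
Numerator = (3/8) * 0.66 * 1.42 = 0.351450
Denominator = 1 + 3*0.66^2/8 = 1 + 0.163350 = 1.163350
eta = 0.351450 / 1.163350
eta = 0.3021 m

0.3021


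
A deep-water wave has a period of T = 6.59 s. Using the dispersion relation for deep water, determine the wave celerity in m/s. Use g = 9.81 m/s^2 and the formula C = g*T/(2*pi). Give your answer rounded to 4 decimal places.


We use the deep-water celerity formula:
C = g * T / (2 * pi)
C = 9.81 * 6.59 / (2 * 3.14159...)
C = 64.647900 / 6.283185
C = 10.2890 m/s

10.2890


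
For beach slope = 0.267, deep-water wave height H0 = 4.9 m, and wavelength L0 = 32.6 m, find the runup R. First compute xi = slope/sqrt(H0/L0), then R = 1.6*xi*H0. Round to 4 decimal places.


xi = slope / sqrt(H0/L0)
H0/L0 = 4.9/32.6 = 0.150307
sqrt(0.150307) = 0.387694
xi = 0.267 / 0.387694 = 0.688687
R = 1.6 * xi * H0 = 1.6 * 0.688687 * 4.9
R = 5.3993 m

5.3993


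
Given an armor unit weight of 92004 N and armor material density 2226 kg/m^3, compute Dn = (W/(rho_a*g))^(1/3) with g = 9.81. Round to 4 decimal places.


V = W / (rho_a * g)
V = 92004 / (2226 * 9.81)
V = 92004 / 21837.06
V = 4.213205 m^3
Dn = V^(1/3) = 4.213205^(1/3)
Dn = 1.6151 m

1.6151


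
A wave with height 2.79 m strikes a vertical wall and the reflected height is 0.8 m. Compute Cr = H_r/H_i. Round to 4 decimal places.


Cr = H_r / H_i
Cr = 0.8 / 2.79
Cr = 0.2867

0.2867


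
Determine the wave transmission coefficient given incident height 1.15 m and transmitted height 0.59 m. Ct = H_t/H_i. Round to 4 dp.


Ct = H_t / H_i
Ct = 0.59 / 1.15
Ct = 0.5130

0.5130


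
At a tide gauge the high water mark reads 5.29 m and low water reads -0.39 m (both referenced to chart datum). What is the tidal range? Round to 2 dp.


Tidal range = High water - Low water
Tidal range = 5.29 - (-0.39)
Tidal range = 5.68 m

5.68


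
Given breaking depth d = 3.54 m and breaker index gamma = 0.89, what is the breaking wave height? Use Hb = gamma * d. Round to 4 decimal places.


Hb = gamma * d
Hb = 0.89 * 3.54
Hb = 3.1506 m

3.1506


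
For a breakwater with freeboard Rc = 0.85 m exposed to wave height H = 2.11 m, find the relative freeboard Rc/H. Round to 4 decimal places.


Relative freeboard = Rc / H
= 0.85 / 2.11
= 0.4028

0.4028


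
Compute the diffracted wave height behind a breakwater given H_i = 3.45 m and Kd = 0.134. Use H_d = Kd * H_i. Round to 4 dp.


H_d = Kd * H_i
H_d = 0.134 * 3.45
H_d = 0.4623 m

0.4623


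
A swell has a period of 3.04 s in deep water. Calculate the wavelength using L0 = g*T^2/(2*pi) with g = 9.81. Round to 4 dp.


L0 = g * T^2 / (2 * pi)
L0 = 9.81 * 3.04^2 / (2 * pi)
L0 = 9.81 * 9.2416 / 6.28319
L0 = 90.6601 / 6.28319
L0 = 14.4290 m

14.4290


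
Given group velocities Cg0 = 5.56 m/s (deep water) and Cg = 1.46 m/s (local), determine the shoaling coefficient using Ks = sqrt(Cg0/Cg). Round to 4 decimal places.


Ks = sqrt(Cg0 / Cg)
Ks = sqrt(5.56 / 1.46)
Ks = sqrt(3.8082)
Ks = 1.9515

1.9515


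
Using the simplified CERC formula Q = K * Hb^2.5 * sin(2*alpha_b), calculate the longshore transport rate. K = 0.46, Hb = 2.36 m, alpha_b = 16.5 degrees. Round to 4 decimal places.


Q = K * Hb^2.5 * sin(2 * alpha_b)
Hb^2.5 = 2.36^2.5 = 8.556182
sin(2 * 16.5) = sin(33.0) = 0.544639
Q = 0.46 * 8.556182 * 0.544639
Q = 2.1436 m^3/s

2.1436


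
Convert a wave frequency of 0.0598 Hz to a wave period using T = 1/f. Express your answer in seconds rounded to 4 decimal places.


T = 1 / f
T = 1 / 0.0598
T = 16.7224 s

16.7224


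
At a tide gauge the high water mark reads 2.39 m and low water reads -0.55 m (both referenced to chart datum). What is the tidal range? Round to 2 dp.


Tidal range = High water - Low water
Tidal range = 2.39 - (-0.55)
Tidal range = 2.94 m

2.94


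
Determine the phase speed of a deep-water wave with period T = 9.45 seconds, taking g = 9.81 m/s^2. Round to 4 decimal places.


We use the deep-water celerity formula:
C = g * T / (2 * pi)
C = 9.81 * 9.45 / (2 * 3.14159...)
C = 92.704500 / 6.283185
C = 14.7544 m/s

14.7544


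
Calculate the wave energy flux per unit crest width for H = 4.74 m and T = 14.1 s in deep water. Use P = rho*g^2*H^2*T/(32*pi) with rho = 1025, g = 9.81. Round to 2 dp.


P = rho * g^2 * H^2 * T / (32 * pi)
P = 1025 * 9.81^2 * 4.74^2 * 14.1 / (32 * pi)
P = 1025 * 96.2361 * 22.4676 * 14.1 / 100.53096
P = 310840.66 W/m

310840.66


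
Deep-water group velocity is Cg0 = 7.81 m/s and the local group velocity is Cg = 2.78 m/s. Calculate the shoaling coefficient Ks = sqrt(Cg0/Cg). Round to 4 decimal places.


Ks = sqrt(Cg0 / Cg)
Ks = sqrt(7.81 / 2.78)
Ks = sqrt(2.8094)
Ks = 1.6761

1.6761


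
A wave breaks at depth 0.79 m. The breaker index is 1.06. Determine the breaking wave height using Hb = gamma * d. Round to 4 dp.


Hb = gamma * d
Hb = 1.06 * 0.79
Hb = 0.8374 m

0.8374


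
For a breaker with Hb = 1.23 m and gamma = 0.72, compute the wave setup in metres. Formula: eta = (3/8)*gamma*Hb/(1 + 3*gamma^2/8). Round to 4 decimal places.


eta = (3/8) * gamma * Hb / (1 + 3*gamma^2/8)
Numerator = (3/8) * 0.72 * 1.23 = 0.332100
Denominator = 1 + 3*0.72^2/8 = 1 + 0.194400 = 1.194400
eta = 0.332100 / 1.194400
eta = 0.2780 m

0.2780


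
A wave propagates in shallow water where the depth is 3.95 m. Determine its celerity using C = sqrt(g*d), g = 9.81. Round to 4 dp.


Using the shallow-water approximation:
C = sqrt(g * d) = sqrt(9.81 * 3.95)
C = sqrt(38.7495)
C = 6.2249 m/s

6.2249


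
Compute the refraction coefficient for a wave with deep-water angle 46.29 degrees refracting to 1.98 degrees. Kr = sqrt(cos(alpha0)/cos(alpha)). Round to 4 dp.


Kr = sqrt(cos(alpha0) / cos(alpha))
cos(46.29) = 0.691009
cos(1.98) = 0.999403
Kr = sqrt(0.691009 / 0.999403)
Kr = sqrt(0.691421)
Kr = 0.8315

0.8315


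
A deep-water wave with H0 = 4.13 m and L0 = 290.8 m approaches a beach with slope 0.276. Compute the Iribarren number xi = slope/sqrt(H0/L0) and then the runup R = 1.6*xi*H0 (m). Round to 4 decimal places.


xi = slope / sqrt(H0/L0)
H0/L0 = 4.13/290.8 = 0.014202
sqrt(0.014202) = 0.119173
xi = 0.276 / 0.119173 = 2.315961
R = 1.6 * xi * H0 = 1.6 * 2.315961 * 4.13
R = 15.3039 m

15.3039


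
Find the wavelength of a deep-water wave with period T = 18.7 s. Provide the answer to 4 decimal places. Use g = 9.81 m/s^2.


L0 = g * T^2 / (2 * pi)
L0 = 9.81 * 18.7^2 / (2 * pi)
L0 = 9.81 * 349.6900 / 6.28319
L0 = 3430.4589 / 6.28319
L0 = 545.9745 m

545.9745


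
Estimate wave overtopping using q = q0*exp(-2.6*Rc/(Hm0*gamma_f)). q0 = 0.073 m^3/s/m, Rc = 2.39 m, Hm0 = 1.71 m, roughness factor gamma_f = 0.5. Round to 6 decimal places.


q = q0 * exp(-2.6 * Rc / (Hm0 * gamma_f))
Exponent = -2.6 * 2.39 / (1.71 * 0.5)
= -2.6 * 2.39 / 0.8550
= -7.267836
exp(-7.267836) = 0.000698
q = 0.073 * 0.000698
q = 0.000051 m^3/s/m

0.000051


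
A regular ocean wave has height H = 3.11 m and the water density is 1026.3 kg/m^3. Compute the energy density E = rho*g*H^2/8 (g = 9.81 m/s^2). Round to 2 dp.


E = (1/8) * rho * g * H^2
E = (1/8) * 1026.3 * 9.81 * 3.11^2
E = 0.125 * 1026.3 * 9.81 * 9.6721
E = 12172.34 J/m^2

12172.34


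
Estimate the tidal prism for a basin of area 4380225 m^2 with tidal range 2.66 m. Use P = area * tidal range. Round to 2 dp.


Tidal prism = Area * Tidal range
P = 4380225 * 2.66
P = 11651398.50 m^3

11651398.50


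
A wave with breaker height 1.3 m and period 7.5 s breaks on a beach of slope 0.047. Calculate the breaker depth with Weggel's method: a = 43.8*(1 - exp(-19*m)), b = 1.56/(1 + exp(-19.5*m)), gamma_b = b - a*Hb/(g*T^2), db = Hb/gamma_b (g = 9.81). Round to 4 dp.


a = 43.8 * (1 - exp(-19 * m))
exp(-19 * 0.047) = exp(-0.8930) = 0.409426
a = 43.8 * (1 - 0.409426) = 25.867157
b = 1.56 / (1 + exp(-19.5 * m))
exp(-19.5 * 0.047) = exp(-0.9165) = 0.399916
b = 1.56 / (1 + 0.399916) = 1.114352
Hb / (g * T^2) = 1.3 / (9.81 * 7.5^2) = 1.3 / 551.8125 = 0.00235587
gamma_b = b - a * Hb/(g*T^2) = 1.114352 - 25.867157 * 0.00235587 = 1.053413
db = Hb / gamma_b = 1.3 / 1.053413
db = 1.2341 m

1.2341


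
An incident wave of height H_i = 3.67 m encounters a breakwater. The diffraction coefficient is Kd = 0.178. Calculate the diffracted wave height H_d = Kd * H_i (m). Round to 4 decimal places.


H_d = Kd * H_i
H_d = 0.178 * 3.67
H_d = 0.6533 m

0.6533


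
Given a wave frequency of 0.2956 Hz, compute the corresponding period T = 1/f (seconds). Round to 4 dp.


T = 1 / f
T = 1 / 0.2956
T = 3.3829 s

3.3829


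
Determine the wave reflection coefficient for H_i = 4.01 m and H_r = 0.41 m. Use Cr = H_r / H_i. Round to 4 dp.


Cr = H_r / H_i
Cr = 0.41 / 4.01
Cr = 0.1022

0.1022


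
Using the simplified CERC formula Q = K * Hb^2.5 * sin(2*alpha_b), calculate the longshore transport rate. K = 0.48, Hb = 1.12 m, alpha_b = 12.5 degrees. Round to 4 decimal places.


Q = K * Hb^2.5 * sin(2 * alpha_b)
Hb^2.5 = 1.12^2.5 = 1.327532
sin(2 * 12.5) = sin(25.0) = 0.422618
Q = 0.48 * 1.327532 * 0.422618
Q = 0.2693 m^3/s

0.2693


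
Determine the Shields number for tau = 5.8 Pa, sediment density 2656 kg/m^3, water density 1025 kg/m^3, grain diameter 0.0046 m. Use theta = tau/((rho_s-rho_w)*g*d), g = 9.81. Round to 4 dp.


theta = tau / ((rho_s - rho_w) * g * d)
rho_s - rho_w = 2656 - 1025 = 1631
Denominator = 1631 * 9.81 * 0.0046 = 73.600506
theta = 5.8 / 73.600506
theta = 0.0788

0.0788


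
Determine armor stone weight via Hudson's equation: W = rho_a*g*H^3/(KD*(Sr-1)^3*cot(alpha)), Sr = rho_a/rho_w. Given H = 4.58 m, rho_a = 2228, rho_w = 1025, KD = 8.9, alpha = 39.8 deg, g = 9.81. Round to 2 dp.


Sr = rho_a / rho_w = 2228 / 1025 = 2.173659
(Sr - 1) = 1.173659
(Sr - 1)^3 = 1.616685
cot(39.8) = 1 / tan(39.8) = 1 / 0.833169 = 1.200237
Numerator = 2228 * 9.81 * 4.58^3 = 2099813.0376
Denominator = 8.9 * 1.616685 * 1.200237 = 17.269605
W = 2099813.0376 / 17.269605
W = 121590.10 N

121590.10


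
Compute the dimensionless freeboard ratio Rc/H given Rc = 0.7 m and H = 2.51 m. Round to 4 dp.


Relative freeboard = Rc / H
= 0.7 / 2.51
= 0.2789

0.2789


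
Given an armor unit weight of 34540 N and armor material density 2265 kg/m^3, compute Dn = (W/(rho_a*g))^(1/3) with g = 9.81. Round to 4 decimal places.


V = W / (rho_a * g)
V = 34540 / (2265 * 9.81)
V = 34540 / 22219.65
V = 1.554480 m^3
Dn = V^(1/3) = 1.554480^(1/3)
Dn = 1.1584 m

1.1584


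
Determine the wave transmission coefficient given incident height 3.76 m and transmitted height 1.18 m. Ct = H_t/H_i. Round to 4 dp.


Ct = H_t / H_i
Ct = 1.18 / 3.76
Ct = 0.3138

0.3138


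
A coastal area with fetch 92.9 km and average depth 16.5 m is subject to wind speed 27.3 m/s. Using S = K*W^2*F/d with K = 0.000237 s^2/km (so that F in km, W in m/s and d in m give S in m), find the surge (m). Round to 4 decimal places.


S = K * W^2 * F / d
W^2 = 27.3^2 = 745.29
S = 0.000237 * 745.29 * 92.9 / 16.5
Numerator = 0.000237 * 745.29 * 92.9 = 16.409274
S = 16.409274 / 16.5 = 0.9945 m

0.9945


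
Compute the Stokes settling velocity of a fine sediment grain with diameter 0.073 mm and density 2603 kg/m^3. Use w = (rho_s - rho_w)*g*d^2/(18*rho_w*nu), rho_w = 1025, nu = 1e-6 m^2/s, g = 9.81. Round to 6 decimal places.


w = (rho_s - rho_w) * g * d^2 / (18 * rho_w * nu)
d = 0.073 mm = 0.000073 m
rho_s - rho_w = 2603 - 1025 = 1578
Numerator = 1578 * 9.81 * (0.000073)^2 = 0.000082493879
Denominator = 18 * 1025 * 1e-6 = 0.018450
w = 0.004471 m/s

0.004471


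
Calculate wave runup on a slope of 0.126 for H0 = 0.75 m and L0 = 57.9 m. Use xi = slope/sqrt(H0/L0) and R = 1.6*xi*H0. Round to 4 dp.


xi = slope / sqrt(H0/L0)
H0/L0 = 0.75/57.9 = 0.012953
sqrt(0.012953) = 0.113813
xi = 0.126 / 0.113813 = 1.107080
R = 1.6 * xi * H0 = 1.6 * 1.107080 * 0.75
R = 1.3285 m

1.3285


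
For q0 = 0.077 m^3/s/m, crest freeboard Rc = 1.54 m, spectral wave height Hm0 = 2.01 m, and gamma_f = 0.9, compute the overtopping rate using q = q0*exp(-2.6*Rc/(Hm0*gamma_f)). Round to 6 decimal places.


q = q0 * exp(-2.6 * Rc / (Hm0 * gamma_f))
Exponent = -2.6 * 1.54 / (2.01 * 0.9)
= -2.6 * 1.54 / 1.8090
= -2.213378
exp(-2.213378) = 0.109331
q = 0.077 * 0.109331
q = 0.008418 m^3/s/m

0.008418


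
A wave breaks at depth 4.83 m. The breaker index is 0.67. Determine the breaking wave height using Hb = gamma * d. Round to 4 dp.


Hb = gamma * d
Hb = 0.67 * 4.83
Hb = 3.2361 m

3.2361


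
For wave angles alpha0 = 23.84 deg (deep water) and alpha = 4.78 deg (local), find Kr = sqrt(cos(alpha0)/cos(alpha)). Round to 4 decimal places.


Kr = sqrt(cos(alpha0) / cos(alpha))
cos(23.84) = 0.914678
cos(4.78) = 0.996522
Kr = sqrt(0.914678 / 0.996522)
Kr = sqrt(0.917870)
Kr = 0.9581

0.9581


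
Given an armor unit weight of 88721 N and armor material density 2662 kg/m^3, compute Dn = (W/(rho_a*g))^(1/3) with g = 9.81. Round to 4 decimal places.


V = W / (rho_a * g)
V = 88721 / (2662 * 9.81)
V = 88721 / 26114.22
V = 3.397421 m^3
Dn = V^(1/3) = 3.397421^(1/3)
Dn = 1.5033 m

1.5033


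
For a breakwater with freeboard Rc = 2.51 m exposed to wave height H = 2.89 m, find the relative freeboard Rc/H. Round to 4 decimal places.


Relative freeboard = Rc / H
= 2.51 / 2.89
= 0.8685

0.8685


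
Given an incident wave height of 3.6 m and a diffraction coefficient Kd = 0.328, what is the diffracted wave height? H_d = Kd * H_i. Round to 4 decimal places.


H_d = Kd * H_i
H_d = 0.328 * 3.6
H_d = 1.1808 m

1.1808


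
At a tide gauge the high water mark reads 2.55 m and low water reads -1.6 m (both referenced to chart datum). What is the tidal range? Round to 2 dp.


Tidal range = High water - Low water
Tidal range = 2.55 - (-1.6)
Tidal range = 4.15 m

4.15


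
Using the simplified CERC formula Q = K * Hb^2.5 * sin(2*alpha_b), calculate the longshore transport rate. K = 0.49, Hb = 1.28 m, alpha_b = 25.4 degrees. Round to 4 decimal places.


Q = K * Hb^2.5 * sin(2 * alpha_b)
Hb^2.5 = 1.28^2.5 = 1.853638
sin(2 * 25.4) = sin(50.8) = 0.774944
Q = 0.49 * 1.853638 * 0.774944
Q = 0.7039 m^3/s

0.7039


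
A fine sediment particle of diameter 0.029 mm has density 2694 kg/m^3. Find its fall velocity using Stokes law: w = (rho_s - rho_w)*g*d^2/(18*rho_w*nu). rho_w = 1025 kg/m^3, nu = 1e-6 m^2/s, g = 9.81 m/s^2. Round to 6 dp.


w = (rho_s - rho_w) * g * d^2 / (18 * rho_w * nu)
d = 0.029 mm = 0.000029 m
rho_s - rho_w = 2694 - 1025 = 1669
Numerator = 1669 * 9.81 * (0.000029)^2 = 0.000013769600
Denominator = 18 * 1025 * 1e-6 = 0.018450
w = 0.000746 m/s

0.000746


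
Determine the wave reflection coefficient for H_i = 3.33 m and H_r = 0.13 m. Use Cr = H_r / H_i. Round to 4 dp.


Cr = H_r / H_i
Cr = 0.13 / 3.33
Cr = 0.0390

0.0390


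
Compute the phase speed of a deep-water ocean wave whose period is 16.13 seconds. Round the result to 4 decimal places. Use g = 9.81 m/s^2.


We use the deep-water celerity formula:
C = g * T / (2 * pi)
C = 9.81 * 16.13 / (2 * 3.14159...)
C = 158.235300 / 6.283185
C = 25.1839 m/s

25.1839


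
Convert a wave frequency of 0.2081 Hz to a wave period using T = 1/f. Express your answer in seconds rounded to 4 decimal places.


T = 1 / f
T = 1 / 0.2081
T = 4.8054 s

4.8054


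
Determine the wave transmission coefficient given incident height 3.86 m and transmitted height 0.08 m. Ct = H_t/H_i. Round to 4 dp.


Ct = H_t / H_i
Ct = 0.08 / 3.86
Ct = 0.0207

0.0207


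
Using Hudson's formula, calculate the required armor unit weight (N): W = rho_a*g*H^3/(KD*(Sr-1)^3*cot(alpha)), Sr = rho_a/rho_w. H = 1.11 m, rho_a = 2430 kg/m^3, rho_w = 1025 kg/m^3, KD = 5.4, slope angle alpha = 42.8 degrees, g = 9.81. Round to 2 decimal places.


Sr = rho_a / rho_w = 2430 / 1025 = 2.370732
(Sr - 1) = 1.370732
(Sr - 1)^3 = 2.575475
cot(42.8) = 1 / tan(42.8) = 1 / 0.926010 = 1.079902
Numerator = 2430 * 9.81 * 1.11^3 = 32601.9981
Denominator = 5.4 * 2.575475 * 1.079902 = 15.018805
W = 32601.9981 / 15.018805
W = 2170.75 N

2170.75


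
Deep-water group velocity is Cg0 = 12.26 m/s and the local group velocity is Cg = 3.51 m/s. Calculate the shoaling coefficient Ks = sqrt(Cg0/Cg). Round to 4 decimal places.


Ks = sqrt(Cg0 / Cg)
Ks = sqrt(12.26 / 3.51)
Ks = sqrt(3.4929)
Ks = 1.8689

1.8689


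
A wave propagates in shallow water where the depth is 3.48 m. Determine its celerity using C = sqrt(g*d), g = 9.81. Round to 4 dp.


Using the shallow-water approximation:
C = sqrt(g * d) = sqrt(9.81 * 3.48)
C = sqrt(34.1388)
C = 5.8428 m/s

5.8428


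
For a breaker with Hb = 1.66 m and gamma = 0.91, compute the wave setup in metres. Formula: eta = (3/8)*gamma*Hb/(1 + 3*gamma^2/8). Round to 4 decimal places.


eta = (3/8) * gamma * Hb / (1 + 3*gamma^2/8)
Numerator = (3/8) * 0.91 * 1.66 = 0.566475
Denominator = 1 + 3*0.91^2/8 = 1 + 0.310538 = 1.310538
eta = 0.566475 / 1.310538
eta = 0.4322 m

0.4322


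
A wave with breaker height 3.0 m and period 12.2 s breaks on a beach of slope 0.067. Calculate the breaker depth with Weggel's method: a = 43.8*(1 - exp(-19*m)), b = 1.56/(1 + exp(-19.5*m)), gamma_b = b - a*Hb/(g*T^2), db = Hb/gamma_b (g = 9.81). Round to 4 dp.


a = 43.8 * (1 - exp(-19 * m))
exp(-19 * 0.067) = exp(-1.2730) = 0.279990
a = 43.8 * (1 - 0.279990) = 31.536421
b = 1.56 / (1 + exp(-19.5 * m))
exp(-19.5 * 0.067) = exp(-1.3065) = 0.270766
b = 1.56 / (1 + 0.270766) = 1.227606
Hb / (g * T^2) = 3.0 / (9.81 * 12.2^2) = 3.0 / 1460.1204 = 0.00205463
gamma_b = b - a * Hb/(g*T^2) = 1.227606 - 31.536421 * 0.00205463 = 1.162810
db = Hb / gamma_b = 3.0 / 1.162810
db = 2.5800 m

2.5800


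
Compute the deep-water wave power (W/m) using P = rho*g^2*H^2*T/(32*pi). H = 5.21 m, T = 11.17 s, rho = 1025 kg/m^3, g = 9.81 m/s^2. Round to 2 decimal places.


P = rho * g^2 * H^2 * T / (32 * pi)
P = 1025 * 9.81^2 * 5.21^2 * 11.17 / (32 * pi)
P = 1025 * 96.2361 * 27.1441 * 11.17 / 100.53096
P = 297502.52 W/m

297502.52


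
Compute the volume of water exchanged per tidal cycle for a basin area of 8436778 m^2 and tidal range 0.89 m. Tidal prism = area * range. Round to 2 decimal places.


Tidal prism = Area * Tidal range
P = 8436778 * 0.89
P = 7508732.42 m^3

7508732.42


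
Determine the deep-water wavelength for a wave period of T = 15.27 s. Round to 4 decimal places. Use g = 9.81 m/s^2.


L0 = g * T^2 / (2 * pi)
L0 = 9.81 * 15.27^2 / (2 * pi)
L0 = 9.81 * 233.1729 / 6.28319
L0 = 2287.4261 / 6.28319
L0 = 364.0552 m

364.0552


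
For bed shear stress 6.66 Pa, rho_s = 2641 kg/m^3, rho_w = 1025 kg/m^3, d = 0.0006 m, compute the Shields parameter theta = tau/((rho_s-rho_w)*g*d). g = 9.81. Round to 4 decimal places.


theta = tau / ((rho_s - rho_w) * g * d)
rho_s - rho_w = 2641 - 1025 = 1616
Denominator = 1616 * 9.81 * 0.0006 = 9.511776
theta = 6.66 / 9.511776
theta = 0.7002

0.7002


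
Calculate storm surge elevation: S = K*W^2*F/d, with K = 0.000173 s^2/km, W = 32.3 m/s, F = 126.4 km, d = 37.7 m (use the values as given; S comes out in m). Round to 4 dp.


S = K * W^2 * F / d
W^2 = 32.3^2 = 1043.29
S = 0.000173 * 1043.29 * 126.4 / 37.7
Numerator = 0.000173 * 1043.29 * 126.4 = 22.813831
S = 22.813831 / 37.7 = 0.6051 m

0.6051


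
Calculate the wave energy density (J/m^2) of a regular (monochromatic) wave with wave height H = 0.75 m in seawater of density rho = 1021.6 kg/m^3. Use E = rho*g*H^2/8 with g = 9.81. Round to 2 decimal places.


E = (1/8) * rho * g * H^2
E = (1/8) * 1021.6 * 9.81 * 0.75^2
E = 0.125 * 1021.6 * 9.81 * 0.5625
E = 704.66 J/m^2

704.66


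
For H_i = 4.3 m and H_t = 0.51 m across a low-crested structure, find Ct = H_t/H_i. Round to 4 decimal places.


Ct = H_t / H_i
Ct = 0.51 / 4.3
Ct = 0.1186

0.1186


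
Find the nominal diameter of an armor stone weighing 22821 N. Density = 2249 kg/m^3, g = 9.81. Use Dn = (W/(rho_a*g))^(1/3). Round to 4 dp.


V = W / (rho_a * g)
V = 22821 / (2249 * 9.81)
V = 22821 / 22062.69
V = 1.034371 m^3
Dn = V^(1/3) = 1.034371^(1/3)
Dn = 1.0113 m

1.0113


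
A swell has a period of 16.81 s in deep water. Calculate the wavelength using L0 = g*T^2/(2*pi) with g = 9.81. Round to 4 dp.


L0 = g * T^2 / (2 * pi)
L0 = 9.81 * 16.81^2 / (2 * pi)
L0 = 9.81 * 282.5761 / 6.28319
L0 = 2772.0715 / 6.28319
L0 = 441.1889 m

441.1889


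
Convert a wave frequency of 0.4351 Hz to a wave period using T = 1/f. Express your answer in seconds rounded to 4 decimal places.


T = 1 / f
T = 1 / 0.4351
T = 2.2983 s

2.2983


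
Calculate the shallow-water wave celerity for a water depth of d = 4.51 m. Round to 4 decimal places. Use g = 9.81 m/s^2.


Using the shallow-water approximation:
C = sqrt(g * d) = sqrt(9.81 * 4.51)
C = sqrt(44.2431)
C = 6.6515 m/s

6.6515


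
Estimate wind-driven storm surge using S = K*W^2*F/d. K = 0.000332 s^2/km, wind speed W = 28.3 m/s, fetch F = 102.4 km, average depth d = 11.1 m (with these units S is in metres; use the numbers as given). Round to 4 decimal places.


S = K * W^2 * F / d
W^2 = 28.3^2 = 800.89
S = 0.000332 * 800.89 * 102.4 / 11.1
Numerator = 0.000332 * 800.89 * 102.4 = 27.227697
S = 27.227697 / 11.1 = 2.4529 m

2.4529


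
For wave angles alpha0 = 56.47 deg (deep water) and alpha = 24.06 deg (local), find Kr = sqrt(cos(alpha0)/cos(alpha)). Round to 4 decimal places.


Kr = sqrt(cos(alpha0) / cos(alpha))
cos(56.47) = 0.552374
cos(24.06) = 0.913119
Kr = sqrt(0.552374 / 0.913119)
Kr = sqrt(0.604930)
Kr = 0.7778

0.7778


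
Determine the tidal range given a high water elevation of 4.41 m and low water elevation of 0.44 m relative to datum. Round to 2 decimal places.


Tidal range = High water - Low water
Tidal range = 4.41 - (0.44)
Tidal range = 3.97 m

3.97


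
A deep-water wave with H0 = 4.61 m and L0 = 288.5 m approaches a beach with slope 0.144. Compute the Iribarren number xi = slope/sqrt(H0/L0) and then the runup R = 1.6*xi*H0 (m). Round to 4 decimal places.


xi = slope / sqrt(H0/L0)
H0/L0 = 4.61/288.5 = 0.015979
sqrt(0.015979) = 0.126409
xi = 0.144 / 0.126409 = 1.139161
R = 1.6 * xi * H0 = 1.6 * 1.139161 * 4.61
R = 8.4024 m

8.4024


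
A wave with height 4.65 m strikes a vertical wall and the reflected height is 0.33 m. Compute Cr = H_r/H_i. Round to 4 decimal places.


Cr = H_r / H_i
Cr = 0.33 / 4.65
Cr = 0.0710

0.0710


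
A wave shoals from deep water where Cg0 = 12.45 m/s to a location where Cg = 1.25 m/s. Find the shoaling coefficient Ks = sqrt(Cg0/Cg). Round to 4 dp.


Ks = sqrt(Cg0 / Cg)
Ks = sqrt(12.45 / 1.25)
Ks = sqrt(9.9600)
Ks = 3.1559

3.1559


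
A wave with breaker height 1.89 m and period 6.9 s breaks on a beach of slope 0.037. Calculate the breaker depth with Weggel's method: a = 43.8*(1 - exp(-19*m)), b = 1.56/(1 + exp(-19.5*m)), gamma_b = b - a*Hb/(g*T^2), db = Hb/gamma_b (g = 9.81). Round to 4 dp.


a = 43.8 * (1 - exp(-19 * m))
exp(-19 * 0.037) = exp(-0.7030) = 0.495098
a = 43.8 * (1 - 0.495098) = 22.114717
b = 1.56 / (1 + exp(-19.5 * m))
exp(-19.5 * 0.037) = exp(-0.7215) = 0.486023
b = 1.56 / (1 + 0.486023) = 1.049782
Hb / (g * T^2) = 1.89 / (9.81 * 6.9^2) = 1.89 / 467.0541 = 0.00404664
gamma_b = b - a * Hb/(g*T^2) = 1.049782 - 22.114717 * 0.00404664 = 0.960292
db = Hb / gamma_b = 1.89 / 0.960292
db = 1.9682 m

1.9682


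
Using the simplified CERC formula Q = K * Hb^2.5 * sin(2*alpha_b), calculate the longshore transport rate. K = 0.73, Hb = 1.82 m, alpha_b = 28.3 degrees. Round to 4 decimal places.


Q = K * Hb^2.5 * sin(2 * alpha_b)
Hb^2.5 = 1.82^2.5 = 4.468672
sin(2 * 28.3) = sin(56.6) = 0.834848
Q = 0.73 * 4.468672 * 0.834848
Q = 2.7234 m^3/s

2.7234


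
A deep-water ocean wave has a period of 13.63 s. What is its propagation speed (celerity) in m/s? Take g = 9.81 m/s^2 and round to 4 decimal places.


We use the deep-water celerity formula:
C = g * T / (2 * pi)
C = 9.81 * 13.63 / (2 * 3.14159...)
C = 133.710300 / 6.283185
C = 21.2807 m/s

21.2807


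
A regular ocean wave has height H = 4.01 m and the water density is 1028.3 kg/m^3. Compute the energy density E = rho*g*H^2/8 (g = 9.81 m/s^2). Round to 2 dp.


E = (1/8) * rho * g * H^2
E = (1/8) * 1028.3 * 9.81 * 4.01^2
E = 0.125 * 1028.3 * 9.81 * 16.0801
E = 20276.25 J/m^2

20276.25


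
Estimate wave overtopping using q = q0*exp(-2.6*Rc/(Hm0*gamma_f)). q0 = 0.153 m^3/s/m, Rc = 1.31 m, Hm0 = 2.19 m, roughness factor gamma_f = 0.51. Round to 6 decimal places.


q = q0 * exp(-2.6 * Rc / (Hm0 * gamma_f))
Exponent = -2.6 * 1.31 / (2.19 * 0.51)
= -2.6 * 1.31 / 1.1169
= -3.049512
exp(-3.049512) = 0.047382
q = 0.153 * 0.047382
q = 0.007249 m^3/s/m

0.007249


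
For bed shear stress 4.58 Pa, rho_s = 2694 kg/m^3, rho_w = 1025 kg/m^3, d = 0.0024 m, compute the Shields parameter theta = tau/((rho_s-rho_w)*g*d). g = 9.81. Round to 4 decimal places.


theta = tau / ((rho_s - rho_w) * g * d)
rho_s - rho_w = 2694 - 1025 = 1669
Denominator = 1669 * 9.81 * 0.0024 = 39.294936
theta = 4.58 / 39.294936
theta = 0.1166

0.1166


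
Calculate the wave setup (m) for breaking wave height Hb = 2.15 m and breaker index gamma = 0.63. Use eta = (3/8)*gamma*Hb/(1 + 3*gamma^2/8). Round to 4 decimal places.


eta = (3/8) * gamma * Hb / (1 + 3*gamma^2/8)
Numerator = (3/8) * 0.63 * 2.15 = 0.507938
Denominator = 1 + 3*0.63^2/8 = 1 + 0.148838 = 1.148838
eta = 0.507938 / 1.148838
eta = 0.4421 m

0.4421


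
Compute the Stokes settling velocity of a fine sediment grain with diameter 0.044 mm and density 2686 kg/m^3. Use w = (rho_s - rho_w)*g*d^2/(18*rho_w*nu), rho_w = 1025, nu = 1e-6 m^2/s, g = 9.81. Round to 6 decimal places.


w = (rho_s - rho_w) * g * d^2 / (18 * rho_w * nu)
d = 0.044 mm = 0.000044 m
rho_s - rho_w = 2686 - 1025 = 1661
Numerator = 1661 * 9.81 * (0.000044)^2 = 0.000031545978
Denominator = 18 * 1025 * 1e-6 = 0.018450
w = 0.001710 m/s

0.001710


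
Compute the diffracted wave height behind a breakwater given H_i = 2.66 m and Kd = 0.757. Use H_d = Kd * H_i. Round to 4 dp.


H_d = Kd * H_i
H_d = 0.757 * 2.66
H_d = 2.0136 m

2.0136


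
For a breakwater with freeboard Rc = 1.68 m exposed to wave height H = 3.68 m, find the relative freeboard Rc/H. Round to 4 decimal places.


Relative freeboard = Rc / H
= 1.68 / 3.68
= 0.4565

0.4565


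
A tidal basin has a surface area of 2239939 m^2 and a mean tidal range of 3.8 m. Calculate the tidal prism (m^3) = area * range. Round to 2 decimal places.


Tidal prism = Area * Tidal range
P = 2239939 * 3.8
P = 8511768.20 m^3

8511768.20


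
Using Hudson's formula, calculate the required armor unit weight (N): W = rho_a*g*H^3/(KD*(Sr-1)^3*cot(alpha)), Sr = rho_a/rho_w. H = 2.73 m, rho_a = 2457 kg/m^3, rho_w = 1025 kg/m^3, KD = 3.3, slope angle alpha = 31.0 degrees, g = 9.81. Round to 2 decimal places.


Sr = rho_a / rho_w = 2457 / 1025 = 2.397073
(Sr - 1) = 1.397073
(Sr - 1)^3 = 2.726826
cot(31.0) = 1 / tan(31.0) = 1 / 0.600861 = 1.664279
Numerator = 2457 * 9.81 * 2.73^3 = 490413.1478
Denominator = 3.3 * 2.726826 * 1.664279 = 14.976063
W = 490413.1478 / 14.976063
W = 32746.47 N

32746.47


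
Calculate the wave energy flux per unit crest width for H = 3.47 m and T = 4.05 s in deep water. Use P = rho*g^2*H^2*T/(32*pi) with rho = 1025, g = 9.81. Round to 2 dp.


P = rho * g^2 * H^2 * T / (32 * pi)
P = 1025 * 9.81^2 * 3.47^2 * 4.05 / (32 * pi)
P = 1025 * 96.2361 * 12.0409 * 4.05 / 100.53096
P = 47849.35 W/m

47849.35


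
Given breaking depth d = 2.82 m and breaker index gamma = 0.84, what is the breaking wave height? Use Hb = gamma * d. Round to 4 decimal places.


Hb = gamma * d
Hb = 0.84 * 2.82
Hb = 2.3688 m

2.3688


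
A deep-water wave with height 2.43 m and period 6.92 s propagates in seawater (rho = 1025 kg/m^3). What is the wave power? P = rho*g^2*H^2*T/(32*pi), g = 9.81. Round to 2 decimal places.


P = rho * g^2 * H^2 * T / (32 * pi)
P = 1025 * 9.81^2 * 2.43^2 * 6.92 / (32 * pi)
P = 1025 * 96.2361 * 5.9049 * 6.92 / 100.53096
P = 40094.12 W/m

40094.12


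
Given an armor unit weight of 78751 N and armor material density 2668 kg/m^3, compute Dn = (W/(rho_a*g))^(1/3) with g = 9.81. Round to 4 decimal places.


V = W / (rho_a * g)
V = 78751 / (2668 * 9.81)
V = 78751 / 26173.08
V = 3.008855 m^3
Dn = V^(1/3) = 3.008855^(1/3)
Dn = 1.4437 m

1.4437


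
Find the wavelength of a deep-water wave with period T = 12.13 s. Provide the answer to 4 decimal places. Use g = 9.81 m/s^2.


L0 = g * T^2 / (2 * pi)
L0 = 9.81 * 12.13^2 / (2 * pi)
L0 = 9.81 * 147.1369 / 6.28319
L0 = 1443.4130 / 6.28319
L0 = 229.7263 m

229.7263


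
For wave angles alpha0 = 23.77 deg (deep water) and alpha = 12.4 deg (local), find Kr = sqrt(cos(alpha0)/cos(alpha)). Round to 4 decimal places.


Kr = sqrt(cos(alpha0) / cos(alpha))
cos(23.77) = 0.915171
cos(12.4) = 0.976672
Kr = sqrt(0.915171 / 0.976672)
Kr = sqrt(0.937030)
Kr = 0.9680

0.9680


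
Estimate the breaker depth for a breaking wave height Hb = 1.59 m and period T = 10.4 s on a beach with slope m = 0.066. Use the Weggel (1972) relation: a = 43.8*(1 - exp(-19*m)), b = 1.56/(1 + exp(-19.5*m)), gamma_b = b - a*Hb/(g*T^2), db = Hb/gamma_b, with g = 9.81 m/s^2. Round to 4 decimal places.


a = 43.8 * (1 - exp(-19 * m))
exp(-19 * 0.066) = exp(-1.2540) = 0.285361
a = 43.8 * (1 - 0.285361) = 31.301185
b = 1.56 / (1 + exp(-19.5 * m))
exp(-19.5 * 0.066) = exp(-1.2870) = 0.276098
b = 1.56 / (1 + 0.276098) = 1.222477
Hb / (g * T^2) = 1.59 / (9.81 * 10.4^2) = 1.59 / 1061.0496 = 0.00149852
gamma_b = b - a * Hb/(g*T^2) = 1.222477 - 31.301185 * 0.00149852 = 1.175571
db = Hb / gamma_b = 1.59 / 1.175571
db = 1.3525 m

1.3525


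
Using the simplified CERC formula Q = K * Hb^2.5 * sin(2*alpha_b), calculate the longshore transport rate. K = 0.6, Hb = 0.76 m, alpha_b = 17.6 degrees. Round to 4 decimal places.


Q = K * Hb^2.5 * sin(2 * alpha_b)
Hb^2.5 = 0.76^2.5 = 0.503540
sin(2 * 17.6) = sin(35.2) = 0.576432
Q = 0.6 * 0.503540 * 0.576432
Q = 0.1742 m^3/s

0.1742


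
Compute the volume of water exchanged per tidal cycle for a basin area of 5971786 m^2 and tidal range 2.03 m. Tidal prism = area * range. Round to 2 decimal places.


Tidal prism = Area * Tidal range
P = 5971786 * 2.03
P = 12122725.58 m^3

12122725.58


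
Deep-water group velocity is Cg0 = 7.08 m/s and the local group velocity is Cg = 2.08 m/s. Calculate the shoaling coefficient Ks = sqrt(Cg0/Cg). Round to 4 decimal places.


Ks = sqrt(Cg0 / Cg)
Ks = sqrt(7.08 / 2.08)
Ks = sqrt(3.4038)
Ks = 1.8450

1.8450


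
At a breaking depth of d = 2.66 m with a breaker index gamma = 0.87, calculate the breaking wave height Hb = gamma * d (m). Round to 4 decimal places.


Hb = gamma * d
Hb = 0.87 * 2.66
Hb = 2.3142 m

2.3142


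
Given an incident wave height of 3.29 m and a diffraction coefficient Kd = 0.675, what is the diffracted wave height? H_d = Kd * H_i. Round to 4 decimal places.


H_d = Kd * H_i
H_d = 0.675 * 3.29
H_d = 2.2208 m

2.2208


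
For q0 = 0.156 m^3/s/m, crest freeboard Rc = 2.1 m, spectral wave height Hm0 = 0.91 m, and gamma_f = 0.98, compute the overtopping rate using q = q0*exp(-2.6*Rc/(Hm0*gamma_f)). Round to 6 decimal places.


q = q0 * exp(-2.6 * Rc / (Hm0 * gamma_f))
Exponent = -2.6 * 2.1 / (0.91 * 0.98)
= -2.6 * 2.1 / 0.8918
= -6.122449
exp(-6.122449) = 0.002193
q = 0.156 * 0.002193
q = 0.000342 m^3/s/m

0.000342


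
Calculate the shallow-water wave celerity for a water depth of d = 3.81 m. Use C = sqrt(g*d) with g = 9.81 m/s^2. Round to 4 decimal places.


Using the shallow-water approximation:
C = sqrt(g * d) = sqrt(9.81 * 3.81)
C = sqrt(37.3761)
C = 6.1136 m/s

6.1136


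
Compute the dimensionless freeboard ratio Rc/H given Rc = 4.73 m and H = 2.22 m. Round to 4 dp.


Relative freeboard = Rc / H
= 4.73 / 2.22
= 2.1306

2.1306


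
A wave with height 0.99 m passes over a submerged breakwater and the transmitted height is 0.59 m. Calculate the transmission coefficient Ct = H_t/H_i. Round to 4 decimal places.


Ct = H_t / H_i
Ct = 0.59 / 0.99
Ct = 0.5960

0.5960


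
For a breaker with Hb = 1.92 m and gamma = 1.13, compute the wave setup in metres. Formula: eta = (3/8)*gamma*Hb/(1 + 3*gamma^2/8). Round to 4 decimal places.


eta = (3/8) * gamma * Hb / (1 + 3*gamma^2/8)
Numerator = (3/8) * 1.13 * 1.92 = 0.813600
Denominator = 1 + 3*1.13^2/8 = 1 + 0.478838 = 1.478838
eta = 0.813600 / 1.478838
eta = 0.5502 m

0.5502


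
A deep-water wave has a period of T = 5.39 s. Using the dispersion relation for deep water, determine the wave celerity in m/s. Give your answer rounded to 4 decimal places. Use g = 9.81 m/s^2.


We use the deep-water celerity formula:
C = g * T / (2 * pi)
C = 9.81 * 5.39 / (2 * 3.14159...)
C = 52.875900 / 6.283185
C = 8.4155 m/s

8.4155


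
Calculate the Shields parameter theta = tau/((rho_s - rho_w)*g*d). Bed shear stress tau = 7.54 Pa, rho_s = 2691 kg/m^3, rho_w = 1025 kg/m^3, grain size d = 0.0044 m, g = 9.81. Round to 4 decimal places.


theta = tau / ((rho_s - rho_w) * g * d)
rho_s - rho_w = 2691 - 1025 = 1666
Denominator = 1666 * 9.81 * 0.0044 = 71.911224
theta = 7.54 / 71.911224
theta = 0.1049

0.1049


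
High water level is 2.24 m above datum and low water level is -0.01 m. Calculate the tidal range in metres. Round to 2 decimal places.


Tidal range = High water - Low water
Tidal range = 2.24 - (-0.01)
Tidal range = 2.25 m

2.25


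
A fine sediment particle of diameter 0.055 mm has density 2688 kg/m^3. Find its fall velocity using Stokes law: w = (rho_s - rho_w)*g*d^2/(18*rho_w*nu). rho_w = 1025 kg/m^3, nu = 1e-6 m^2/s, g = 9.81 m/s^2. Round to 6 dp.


w = (rho_s - rho_w) * g * d^2 / (18 * rho_w * nu)
d = 0.055 mm = 0.000055 m
rho_s - rho_w = 2688 - 1025 = 1663
Numerator = 1663 * 9.81 * (0.000055)^2 = 0.000049349941
Denominator = 18 * 1025 * 1e-6 = 0.018450
w = 0.002675 m/s

0.002675


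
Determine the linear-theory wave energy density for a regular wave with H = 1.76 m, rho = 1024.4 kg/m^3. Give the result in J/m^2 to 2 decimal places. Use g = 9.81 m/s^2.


E = (1/8) * rho * g * H^2
E = (1/8) * 1024.4 * 9.81 * 1.76^2
E = 0.125 * 1024.4 * 9.81 * 3.0976
E = 3891.11 J/m^2

3891.11


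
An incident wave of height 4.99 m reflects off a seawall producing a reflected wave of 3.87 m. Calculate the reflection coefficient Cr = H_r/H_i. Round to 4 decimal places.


Cr = H_r / H_i
Cr = 3.87 / 4.99
Cr = 0.7756

0.7756


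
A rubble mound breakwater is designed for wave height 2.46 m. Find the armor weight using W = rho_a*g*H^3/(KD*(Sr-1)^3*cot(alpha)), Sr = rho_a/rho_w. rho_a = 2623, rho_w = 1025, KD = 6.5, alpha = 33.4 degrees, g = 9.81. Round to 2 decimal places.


Sr = rho_a / rho_w = 2623 / 1025 = 2.559024
(Sr - 1) = 1.559024
(Sr - 1)^3 = 3.789298
cot(33.4) = 1 / tan(33.4) = 1 / 0.659379 = 1.516580
Numerator = 2623 * 9.81 * 2.46^3 = 383065.1290
Denominator = 6.5 * 3.789298 * 1.516580 = 37.354016
W = 383065.1290 / 37.354016
W = 10254.99 N

10254.99


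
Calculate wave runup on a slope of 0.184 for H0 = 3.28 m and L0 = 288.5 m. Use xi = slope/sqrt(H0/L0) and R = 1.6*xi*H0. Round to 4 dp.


xi = slope / sqrt(H0/L0)
H0/L0 = 3.28/288.5 = 0.011369
sqrt(0.011369) = 0.106626
xi = 0.184 / 0.106626 = 1.725654
R = 1.6 * xi * H0 = 1.6 * 1.725654 * 3.28
R = 9.0562 m

9.0562


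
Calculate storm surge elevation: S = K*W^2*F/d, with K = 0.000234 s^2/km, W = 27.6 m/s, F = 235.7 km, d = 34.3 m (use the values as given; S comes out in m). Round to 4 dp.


S = K * W^2 * F / d
W^2 = 27.6^2 = 761.76
S = 0.000234 * 761.76 * 235.7 / 34.3
Numerator = 0.000234 * 761.76 * 235.7 = 42.013959
S = 42.013959 / 34.3 = 1.2249 m

1.2249
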